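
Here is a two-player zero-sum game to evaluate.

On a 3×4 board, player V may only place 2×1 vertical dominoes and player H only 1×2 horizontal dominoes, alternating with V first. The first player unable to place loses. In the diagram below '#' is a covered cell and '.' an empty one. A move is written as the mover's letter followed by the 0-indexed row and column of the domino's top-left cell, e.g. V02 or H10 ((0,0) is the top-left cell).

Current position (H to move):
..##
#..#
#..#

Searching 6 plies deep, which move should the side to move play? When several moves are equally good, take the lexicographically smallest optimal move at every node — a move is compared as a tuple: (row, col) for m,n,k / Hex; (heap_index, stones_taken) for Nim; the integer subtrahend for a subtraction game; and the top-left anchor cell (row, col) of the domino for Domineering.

p1 H@[..##/#..#/#..#]: H00[####/#..#/#..#]-1 H11[..##/####/#..#]+1* H21[..##/#..#/####]-1
p2 V@[..##/####/#..#] terminal -1; root [..##/#..#/#..#] d6

H's best at [..##/#..#/#..#]: H11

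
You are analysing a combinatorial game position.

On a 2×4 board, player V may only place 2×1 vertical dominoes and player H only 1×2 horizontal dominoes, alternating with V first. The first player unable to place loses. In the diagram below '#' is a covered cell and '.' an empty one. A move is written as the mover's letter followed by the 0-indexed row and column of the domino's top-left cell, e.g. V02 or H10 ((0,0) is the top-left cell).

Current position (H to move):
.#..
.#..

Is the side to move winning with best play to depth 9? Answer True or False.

H winning at [.#../.#..]: True

p1 H@[.#../.#..]: H02[.###/.#..]+1* H12[.#../.###]+1
p2 V@[.###/.#..]: V00[####/##..]-1*
p3 H@[####/##..]: H12[####/####]+1*
p4 V@[####/####] terminal -1; root [.#../.#..] d9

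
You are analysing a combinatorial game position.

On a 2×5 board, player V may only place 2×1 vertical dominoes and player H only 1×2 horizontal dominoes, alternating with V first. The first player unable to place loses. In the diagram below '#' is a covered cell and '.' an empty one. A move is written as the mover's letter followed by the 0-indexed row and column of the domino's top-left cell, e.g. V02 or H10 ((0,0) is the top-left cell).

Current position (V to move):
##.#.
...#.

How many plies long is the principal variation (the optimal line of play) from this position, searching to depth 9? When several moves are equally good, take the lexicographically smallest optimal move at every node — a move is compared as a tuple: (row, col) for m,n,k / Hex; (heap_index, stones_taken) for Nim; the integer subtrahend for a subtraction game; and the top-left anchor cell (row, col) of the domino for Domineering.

p1 V@[##.#./...#.]: V02[####./..##.]+1* V04[##.##/...##]-1
p2 H@[####./..##.]: H10[####./####.]-1*
p3 V@[####./####.]: V04[#####/#####]+1*
p4 H@[#####/#####] terminal -1; root [##.#./...#.] d9

PV length from [##.#./...#.]: 3 plies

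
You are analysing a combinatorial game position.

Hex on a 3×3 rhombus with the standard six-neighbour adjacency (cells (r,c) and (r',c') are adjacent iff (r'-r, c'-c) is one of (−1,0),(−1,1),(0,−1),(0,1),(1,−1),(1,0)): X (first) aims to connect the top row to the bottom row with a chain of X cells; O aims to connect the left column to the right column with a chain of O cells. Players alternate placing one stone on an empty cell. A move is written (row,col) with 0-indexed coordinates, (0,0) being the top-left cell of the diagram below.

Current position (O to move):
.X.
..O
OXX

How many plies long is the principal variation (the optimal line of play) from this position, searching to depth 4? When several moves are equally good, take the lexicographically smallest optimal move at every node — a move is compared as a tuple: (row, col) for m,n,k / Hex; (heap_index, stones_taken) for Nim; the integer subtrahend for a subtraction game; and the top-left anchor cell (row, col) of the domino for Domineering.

PV length from [.X./..O/OXX]: 1 ply

ply 1, O at .X./..O/OXX | (0,0)=-1→OX./..O/OXX; (0,2)=-1→.XO/..O/OXX; (1,0)=-1→.X./O.O/OXX; (1,1)=+1→.X./.OO/OXX*
ply 2: .X./.OO/OXX is terminal -1 (X); from .X./..O/OXX depth 4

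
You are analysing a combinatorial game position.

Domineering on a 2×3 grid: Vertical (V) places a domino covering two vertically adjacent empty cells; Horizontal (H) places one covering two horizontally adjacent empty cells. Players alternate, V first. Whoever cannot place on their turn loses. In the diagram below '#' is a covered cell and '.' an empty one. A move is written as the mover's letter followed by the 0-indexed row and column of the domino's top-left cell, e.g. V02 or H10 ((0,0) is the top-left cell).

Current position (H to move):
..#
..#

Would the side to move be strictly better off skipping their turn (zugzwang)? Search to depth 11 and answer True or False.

zugzwang(..#/..#, H) = False

ply 1, H at ..#/..# | H00=+1→###/..#*; H10=+1→..#/###
ply 2: ###/..# is terminal -1 (V); from ..#/..# depth 11
suppose H passes — search the same position with V to move:
pass> ply 1, V at ..#/..# | V00=+1→#.#/#.#*; V01=+1→.##/.##
pass> ply 2: #.#/#.# is terminal -1 (H); from ..#/..# depth 11
for H: play +1, pass -1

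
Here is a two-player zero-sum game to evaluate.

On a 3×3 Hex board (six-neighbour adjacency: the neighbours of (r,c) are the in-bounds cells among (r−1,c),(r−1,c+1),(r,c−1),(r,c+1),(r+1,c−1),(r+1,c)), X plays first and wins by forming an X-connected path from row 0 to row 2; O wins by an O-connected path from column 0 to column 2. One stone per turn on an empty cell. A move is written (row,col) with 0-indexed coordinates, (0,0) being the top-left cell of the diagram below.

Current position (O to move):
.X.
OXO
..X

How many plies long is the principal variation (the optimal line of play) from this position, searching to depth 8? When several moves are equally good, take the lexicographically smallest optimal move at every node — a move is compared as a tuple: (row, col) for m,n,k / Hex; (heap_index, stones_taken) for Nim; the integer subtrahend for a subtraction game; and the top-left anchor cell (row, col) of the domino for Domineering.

PV length from [.X./OXO/..X]: 4 plies

ply 1, O at .X./OXO/..X | (0,0)=-1→OX./OXO/..X*; (0,2)=-1→.XO/OXO/..X; (2,0)=-1→.X./OXO/O.X; (2,1)=-1→.X./OXO/.OX
ply 2, X at OX./OXO/..X | (0,2)=+1→OXX/OXO/..X*; (2,0)=+1→OX./OXO/X.X; (2,1)=+1→OX./OXO/.XX
ply 3, O at OXX/OXO/..X | (2,0)=-1→OXX/OXO/O.X*; (2,1)=-1→OXX/OXO/.OX
ply 4, X at OXX/OXO/O.X | (2,1)=+1→OXX/OXO/OXX*
ply 5: OXX/OXO/OXX is terminal -1 (O); from .X./OXO/..X depth 8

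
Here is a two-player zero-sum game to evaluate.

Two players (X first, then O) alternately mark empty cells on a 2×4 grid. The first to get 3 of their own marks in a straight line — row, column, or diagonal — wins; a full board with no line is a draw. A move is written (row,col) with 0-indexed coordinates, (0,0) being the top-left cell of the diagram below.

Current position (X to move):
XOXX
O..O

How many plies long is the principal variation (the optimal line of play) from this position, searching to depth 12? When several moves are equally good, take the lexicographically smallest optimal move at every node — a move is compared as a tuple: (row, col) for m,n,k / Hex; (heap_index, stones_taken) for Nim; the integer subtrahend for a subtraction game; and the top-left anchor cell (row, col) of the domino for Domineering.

p1 X@[XOXX/O..O]: (1,1)[XOXX/OX.O]+0* (1,2)[XOXX/O.XO]+0
p2 O@[XOXX/OX.O]: (1,2)[XOXX/OXOO]+0*
p3 X@[XOXX/OXOO] terminal +0; root [XOXX/O..O] d12

PV length from [XOXX/O..O]: 2 plies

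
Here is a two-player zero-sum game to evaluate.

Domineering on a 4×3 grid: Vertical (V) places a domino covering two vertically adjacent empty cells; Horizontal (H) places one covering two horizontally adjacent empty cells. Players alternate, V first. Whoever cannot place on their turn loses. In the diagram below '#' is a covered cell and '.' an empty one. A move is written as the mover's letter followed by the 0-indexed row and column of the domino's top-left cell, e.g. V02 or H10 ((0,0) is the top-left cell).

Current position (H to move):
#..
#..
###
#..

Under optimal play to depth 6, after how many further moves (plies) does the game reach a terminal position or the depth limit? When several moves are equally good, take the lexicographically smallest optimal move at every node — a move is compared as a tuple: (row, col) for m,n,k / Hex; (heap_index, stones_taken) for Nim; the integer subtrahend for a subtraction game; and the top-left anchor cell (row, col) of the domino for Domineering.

p1 H@[#../#../###/#..]: H01[###/#../###/#..]+1* H11[#../###/###/#..]+1 H31[#../#../###/###]-1
p2 V@[###/#../###/#..] terminal -1; root [#../#../###/#..] d6

PV length from [#../#../###/#..]: 1 ply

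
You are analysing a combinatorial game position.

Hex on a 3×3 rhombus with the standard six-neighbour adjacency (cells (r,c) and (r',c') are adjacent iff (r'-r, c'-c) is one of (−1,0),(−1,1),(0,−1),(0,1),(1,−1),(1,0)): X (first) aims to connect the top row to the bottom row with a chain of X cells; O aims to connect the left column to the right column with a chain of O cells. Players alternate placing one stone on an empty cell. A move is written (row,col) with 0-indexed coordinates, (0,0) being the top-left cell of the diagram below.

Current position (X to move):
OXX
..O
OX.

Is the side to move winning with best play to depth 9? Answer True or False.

X winning at [OXX/..O/OX.]: True

[OXX/..O/OX.] X move#1: (1,0):-1/OXX/X.O/OX., (1,1):+1/OXX/.XO/OX.*, (2,2):-1/OXX/..O/OXX
[OXX/.XO/OX.] end (terminal -1, O#2); searched OXX/..O/OX. to 9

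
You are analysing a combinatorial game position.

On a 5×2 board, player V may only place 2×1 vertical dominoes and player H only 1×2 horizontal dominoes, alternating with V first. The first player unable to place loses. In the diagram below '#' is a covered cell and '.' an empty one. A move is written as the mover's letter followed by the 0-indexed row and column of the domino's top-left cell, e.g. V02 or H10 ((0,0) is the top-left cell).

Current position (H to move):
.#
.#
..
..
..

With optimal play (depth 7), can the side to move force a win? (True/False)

H winning at [.#/.#/../../..]: True

ply 1, H at .#/.#/../../.. | H20=-1→.#/.#/##/../..; H30=+1→.#/.#/../##/..*; H40=-1→.#/.#/../../##
ply 2, V at .#/.#/../##/.. | V00=-1→##/##/../##/..*; V10=-1→.#/##/#./##/..
ply 3, H at ##/##/../##/.. | H20=+1→##/##/##/##/..*; H40=+1→##/##/../##/##
ply 4: ##/##/##/##/.. is terminal -1 (V); from .#/.#/../../.. depth 7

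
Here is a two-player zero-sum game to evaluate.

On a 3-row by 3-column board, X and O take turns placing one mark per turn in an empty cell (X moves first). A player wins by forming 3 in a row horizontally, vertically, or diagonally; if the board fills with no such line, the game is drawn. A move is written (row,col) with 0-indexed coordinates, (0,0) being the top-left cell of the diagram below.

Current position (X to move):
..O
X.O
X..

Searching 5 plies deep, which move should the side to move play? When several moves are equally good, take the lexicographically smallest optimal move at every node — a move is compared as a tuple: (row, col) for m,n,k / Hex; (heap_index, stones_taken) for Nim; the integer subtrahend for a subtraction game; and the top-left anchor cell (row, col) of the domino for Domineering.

ply 1, X at ..O/X.O/X.. | (0,0)=+1→X.O/X.O/X..*; (0,1)=-1→.XO/X.O/X..; (1,1)=-1→..O/XXO/X..; (2,1)=-1→..O/X.O/XX.; (2,2)=+1→..O/X.O/X.X
ply 2: X.O/X.O/X.. is terminal -1 (O); from ..O/X.O/X.. depth 5

X's best at [..O/X.O/X..]: (0,0)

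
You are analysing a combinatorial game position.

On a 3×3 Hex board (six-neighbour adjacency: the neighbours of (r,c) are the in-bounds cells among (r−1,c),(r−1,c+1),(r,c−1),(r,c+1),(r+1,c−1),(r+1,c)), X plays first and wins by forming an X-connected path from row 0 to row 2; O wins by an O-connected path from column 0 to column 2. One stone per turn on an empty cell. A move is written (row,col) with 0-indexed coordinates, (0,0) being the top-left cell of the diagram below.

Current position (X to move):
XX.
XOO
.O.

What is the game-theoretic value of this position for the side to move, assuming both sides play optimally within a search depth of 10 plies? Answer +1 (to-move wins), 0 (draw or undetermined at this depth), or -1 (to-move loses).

value(XX./XOO/.O., X) = +1

p1 X@[XX./XOO/.O.]: (0,2)[XXX/XOO/.O.]-1 (2,0)[XX./XOO/XO.]+1* (2,2)[XX./XOO/.OX]-1
p2 O@[XX./XOO/XO.] terminal -1; root [XX./XOO/.O.] d10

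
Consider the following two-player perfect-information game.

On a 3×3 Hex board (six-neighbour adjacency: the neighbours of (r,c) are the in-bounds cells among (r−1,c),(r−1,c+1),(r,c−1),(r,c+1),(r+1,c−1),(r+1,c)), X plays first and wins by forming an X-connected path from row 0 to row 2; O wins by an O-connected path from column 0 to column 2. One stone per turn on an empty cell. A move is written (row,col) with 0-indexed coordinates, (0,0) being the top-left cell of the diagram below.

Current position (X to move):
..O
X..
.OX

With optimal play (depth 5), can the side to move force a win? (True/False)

p1 X@[..O/X../.OX]: (0,0)[X.O/X../.OX]-1 (0,1)[.XO/X../.OX]-1 (1,1)[..O/XX./.OX]+1* (1,2)[..O/X.X/.OX]+1 (2,0)[..O/X../XOX]+1
p2 O@[..O/XX./.OX]: (0,0)[O.O/XX./.OX]-1* (0,1)[.OO/XX./.OX]-1 (1,2)[..O/XXO/.OX]-1 (2,0)[..O/XX./OOX]-1
p3 X@[O.O/XX./.OX]: (0,1)[OXO/XX./.OX]+1* (1,2)[O.O/XXX/.OX]-1 (2,0)[O.O/XX./XOX]-1
p4 O@[OXO/XX./.OX]: (1,2)[OXO/XXO/.OX]-1* (2,0)[OXO/XX./OOX]-1
p5 X@[OXO/XXO/.OX]: (2,0)[OXO/XXO/XOX]+1*
p6 O@[OXO/XXO/XOX] terminal -1; root [..O/X../.OX] d5

X winning at [..O/X../.OX]: True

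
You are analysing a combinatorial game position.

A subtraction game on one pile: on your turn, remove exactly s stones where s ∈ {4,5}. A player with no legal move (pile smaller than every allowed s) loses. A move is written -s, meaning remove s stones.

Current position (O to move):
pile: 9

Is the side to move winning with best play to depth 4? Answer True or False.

O winning at [9]: False

[9] O move#1: -4:-1/5*, -5:-1/4
[5] X move#2: -4:+1/1*, -5:+1/0
[1] end (terminal -1, O#3); searched 9 to 4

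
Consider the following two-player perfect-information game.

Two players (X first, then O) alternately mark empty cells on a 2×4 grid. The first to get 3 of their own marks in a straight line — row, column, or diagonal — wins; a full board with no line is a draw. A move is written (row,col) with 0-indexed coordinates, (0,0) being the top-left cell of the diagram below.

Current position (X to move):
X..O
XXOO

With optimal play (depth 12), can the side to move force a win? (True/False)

X winning at [X..O/XXOO]: False

p1 X@[X..O/XXOO]: (0,1)[XX.O/XXOO]+0* (0,2)[X.XO/XXOO]+0
p2 O@[XX.O/XXOO]: (0,2)[XXOO/XXOO]+0*
p3 X@[XXOO/XXOO] terminal +0; root [X..O/XXOO] d12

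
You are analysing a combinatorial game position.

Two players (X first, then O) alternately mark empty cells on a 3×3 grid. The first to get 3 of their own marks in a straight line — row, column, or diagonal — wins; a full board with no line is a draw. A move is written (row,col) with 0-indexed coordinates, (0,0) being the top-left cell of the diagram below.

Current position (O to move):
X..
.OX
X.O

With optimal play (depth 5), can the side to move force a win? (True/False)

[X../.OX/X.O] O move#1: (0,1):-1/XO./.OX/X.O, (0,2):-1/X.O/.OX/X.O, (1,0):+0/X../OOX/X.O*, (2,1):-1/X../.OX/XOO
[X../OOX/X.O] X move#2: (0,1):+0/XX./OOX/X.O*, (0,2):+0/X.X/OOX/X.O, (2,1):+0/X../OOX/XXO
[XX./OOX/X.O] O move#3: (0,2):+0/XXO/OOX/X.O*, (2,1):-1/XX./OOX/XOO
[XXO/OOX/X.O] X move#4: (2,1):+0/XXO/OOX/XXO*
[XXO/OOX/XXO] end (terminal +0, O#5); searched X../.OX/X.O to 5

O winning at [X../.OX/X.O]: False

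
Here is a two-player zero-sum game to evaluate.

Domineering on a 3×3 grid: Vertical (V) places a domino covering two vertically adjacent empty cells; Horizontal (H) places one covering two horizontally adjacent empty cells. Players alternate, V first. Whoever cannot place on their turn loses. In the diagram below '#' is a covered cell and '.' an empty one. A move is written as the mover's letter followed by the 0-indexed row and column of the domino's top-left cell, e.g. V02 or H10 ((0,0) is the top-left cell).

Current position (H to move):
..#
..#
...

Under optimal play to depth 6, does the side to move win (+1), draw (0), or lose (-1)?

value(..#/..#/..., H) = +1

ply 1, H at ..#/..#/... | H00=-1→###/..#/...; H10=+1→..#/###/...*; H20=-1→..#/..#/##.; H21=-1→..#/..#/.##
ply 2: ..#/###/... is terminal -1 (V); from ..#/..#/... depth 6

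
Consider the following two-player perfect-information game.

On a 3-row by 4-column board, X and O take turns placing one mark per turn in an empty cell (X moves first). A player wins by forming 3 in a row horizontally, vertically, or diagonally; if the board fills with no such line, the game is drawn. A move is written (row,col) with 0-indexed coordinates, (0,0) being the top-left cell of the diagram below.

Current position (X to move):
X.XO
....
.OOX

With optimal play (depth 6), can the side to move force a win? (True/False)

X winning at [X.XO/..../.OOX]: True

[X.XO/..../.OOX] X move#1: (0,1):+1/XXXO/..../.OOX*, (1,0):-1/X.XO/X.../.OOX, (1,1):-1/X.XO/.X../.OOX, (1,2):-1/X.XO/..X./.OOX, (1,3):-1/X.XO/...X/.OOX, (2,0):-1/X.XO/..../XOOX
[XXXO/..../.OOX] end (terminal -1, O#2); searched X.XO/..../.OOX to 6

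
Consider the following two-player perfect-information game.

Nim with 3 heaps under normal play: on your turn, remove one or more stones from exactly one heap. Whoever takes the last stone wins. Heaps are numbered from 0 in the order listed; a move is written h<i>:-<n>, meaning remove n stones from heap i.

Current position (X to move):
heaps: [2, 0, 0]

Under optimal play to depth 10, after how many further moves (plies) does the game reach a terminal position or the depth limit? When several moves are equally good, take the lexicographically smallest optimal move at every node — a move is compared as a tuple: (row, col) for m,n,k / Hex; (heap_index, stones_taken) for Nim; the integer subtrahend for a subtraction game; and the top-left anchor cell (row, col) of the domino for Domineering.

ply 1, X at (2,0,0) | h0:-1=-1→(1,0,0); h0:-2=+1→(0,0,0)*
ply 2: (0,0,0) is terminal -1 (O); from (2,0,0) depth 10

PV length from [(2,0,0)]: 1 ply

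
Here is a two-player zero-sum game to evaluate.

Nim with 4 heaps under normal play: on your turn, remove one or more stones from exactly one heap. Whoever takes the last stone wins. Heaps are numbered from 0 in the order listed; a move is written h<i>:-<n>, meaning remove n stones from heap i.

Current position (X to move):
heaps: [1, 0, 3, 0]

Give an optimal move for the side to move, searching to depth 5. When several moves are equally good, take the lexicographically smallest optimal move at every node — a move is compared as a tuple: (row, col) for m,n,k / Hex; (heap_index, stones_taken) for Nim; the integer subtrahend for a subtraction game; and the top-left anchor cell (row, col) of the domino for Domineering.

p1 X@[(1,0,3,0)]: h0:-1[(0,0,3,0)]-1 h2:-1[(1,0,2,0)]-1 h2:-2[(1,0,1,0)]+1* h2:-3[(1,0,0,0)]-1
p2 O@[(1,0,1,0)]: h0:-1[(0,0,1,0)]-1* h2:-1[(1,0,0,0)]-1
p3 X@[(0,0,1,0)]: h2:-1[(0,0,0,0)]+1*
p4 O@[(0,0,0,0)] terminal -1; root [(1,0,3,0)] d5

X's best at [(1,0,3,0)]: h2:-2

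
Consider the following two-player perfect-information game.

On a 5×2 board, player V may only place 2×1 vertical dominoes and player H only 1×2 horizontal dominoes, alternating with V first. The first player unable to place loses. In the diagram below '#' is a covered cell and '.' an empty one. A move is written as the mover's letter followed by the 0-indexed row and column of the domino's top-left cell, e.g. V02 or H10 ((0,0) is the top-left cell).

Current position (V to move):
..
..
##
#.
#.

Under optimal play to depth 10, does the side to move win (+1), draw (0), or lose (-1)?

p1 V@[../../##/#./#.]: V00[#./#./##/#./#.]+1* V01[.#/.#/##/#./#.]+1 V31[../../##/##/##]-1
p2 H@[#./#./##/#./#.] terminal -1; root [../../##/#./#.] d10

value(../../##/#./#., V) = +1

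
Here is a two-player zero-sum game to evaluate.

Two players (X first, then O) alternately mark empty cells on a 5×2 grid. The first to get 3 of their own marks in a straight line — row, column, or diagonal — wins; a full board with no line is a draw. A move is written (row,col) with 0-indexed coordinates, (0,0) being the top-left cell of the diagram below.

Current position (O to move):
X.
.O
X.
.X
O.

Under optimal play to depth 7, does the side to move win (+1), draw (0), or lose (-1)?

p1 O@[X./.O/X./.X/O.]: (0,1)[XO/.O/X./.X/O.]-1 (1,0)[X./OO/X./.X/O.]+0* (2,1)[X./.O/XO/.X/O.]-1 (3,0)[X./.O/X./OX/O.]-1 (4,1)[X./.O/X./.X/OO]-1
p2 X@[X./OO/X./.X/O.]: (0,1)[XX/OO/X./.X/O.]+0* (2,1)[X./OO/XX/.X/O.]+0 (3,0)[X./OO/X./XX/O.]+0 (4,1)[X./OO/X./.X/OX]+0
p3 O@[XX/OO/X./.X/O.]: (2,1)[XX/OO/XO/.X/O.]+0* (3,0)[XX/OO/X./OX/O.]+0 (4,1)[XX/OO/X./.X/OO]+0
p4 X@[XX/OO/XO/.X/O.]: (3,0)[XX/OO/XO/XX/O.]+0* (4,1)[XX/OO/XO/.X/OX]+0
p5 O@[XX/OO/XO/XX/O.]: (4,1)[XX/OO/XO/XX/OO]+0*
p6 X@[XX/OO/XO/XX/OO] terminal +0; root [X./.O/X./.X/O.] d7

value(X./.O/X./.X/O., O) = 0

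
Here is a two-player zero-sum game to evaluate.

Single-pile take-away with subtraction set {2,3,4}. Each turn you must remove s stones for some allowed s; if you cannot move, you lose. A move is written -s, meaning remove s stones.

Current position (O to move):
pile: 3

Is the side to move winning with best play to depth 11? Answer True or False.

ply 1, O at 3 | -2=+1→1*; -3=+1→0
ply 2: 1 is terminal -1 (X); from 3 depth 11

O winning at [3]: True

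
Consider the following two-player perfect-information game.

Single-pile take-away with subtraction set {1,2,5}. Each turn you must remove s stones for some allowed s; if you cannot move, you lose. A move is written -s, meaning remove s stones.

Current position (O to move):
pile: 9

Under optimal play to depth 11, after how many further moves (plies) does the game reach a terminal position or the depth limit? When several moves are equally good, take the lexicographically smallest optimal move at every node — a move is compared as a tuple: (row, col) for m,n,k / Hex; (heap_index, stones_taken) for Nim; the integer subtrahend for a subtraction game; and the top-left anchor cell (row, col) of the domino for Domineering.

ply 1, O at 9 | -1=-1→8*; -2=-1→7; -5=-1→4
ply 2, X at 8 | -1=-1→7; -2=+1→6*; -5=+1→3
ply 3, O at 6 | -1=-1→5*; -2=-1→4; -5=-1→1
ply 4, X at 5 | -1=-1→4; -2=+1→3*; -5=+1→0
ply 5, O at 3 | -1=-1→2*; -2=-1→1
ply 6, X at 2 | -1=-1→1; -2=+1→0*
ply 7: 0 is terminal -1 (O); from 9 depth 11

PV length from [9]: 6 plies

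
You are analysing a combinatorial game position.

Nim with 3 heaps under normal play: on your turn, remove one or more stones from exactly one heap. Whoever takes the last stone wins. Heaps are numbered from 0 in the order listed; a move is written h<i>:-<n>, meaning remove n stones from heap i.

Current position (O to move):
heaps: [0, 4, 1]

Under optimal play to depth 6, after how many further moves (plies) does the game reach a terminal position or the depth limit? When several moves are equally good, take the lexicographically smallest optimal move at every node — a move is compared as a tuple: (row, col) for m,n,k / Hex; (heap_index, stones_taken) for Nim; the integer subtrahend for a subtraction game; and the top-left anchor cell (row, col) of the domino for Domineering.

p1 O@[(0,4,1)]: h1:-1[(0,3,1)]-1 h1:-2[(0,2,1)]-1 h1:-3[(0,1,1)]+1* h1:-4[(0,0,1)]-1 h2:-1[(0,4,0)]-1
p2 X@[(0,1,1)]: h1:-1[(0,0,1)]-1* h2:-1[(0,1,0)]-1
p3 O@[(0,0,1)]: h2:-1[(0,0,0)]+1*
p4 X@[(0,0,0)] terminal -1; root [(0,4,1)] d6

PV length from [(0,4,1)]: 3 plies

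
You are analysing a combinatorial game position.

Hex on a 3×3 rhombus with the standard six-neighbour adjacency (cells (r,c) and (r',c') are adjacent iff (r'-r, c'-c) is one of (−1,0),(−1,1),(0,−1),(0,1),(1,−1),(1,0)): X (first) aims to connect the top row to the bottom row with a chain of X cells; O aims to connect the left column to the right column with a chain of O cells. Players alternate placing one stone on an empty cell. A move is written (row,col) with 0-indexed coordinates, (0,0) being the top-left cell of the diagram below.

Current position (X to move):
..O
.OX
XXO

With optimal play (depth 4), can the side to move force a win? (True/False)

X winning at [..O/.OX/XXO]: True

ply 1, X at ..O/.OX/XXO | (0,0)=-1→X.O/.OX/XXO; (0,1)=-1→.XO/.OX/XXO; (1,0)=+1→..O/XOX/XXO*
ply 2, O at ..O/XOX/XXO | (0,0)=-1→O.O/XOX/XXO*; (0,1)=-1→.OO/XOX/XXO
ply 3, X at O.O/XOX/XXO | (0,1)=+1→OXO/XOX/XXO*
ply 4: OXO/XOX/XXO is terminal -1 (O); from ..O/.OX/XXO depth 4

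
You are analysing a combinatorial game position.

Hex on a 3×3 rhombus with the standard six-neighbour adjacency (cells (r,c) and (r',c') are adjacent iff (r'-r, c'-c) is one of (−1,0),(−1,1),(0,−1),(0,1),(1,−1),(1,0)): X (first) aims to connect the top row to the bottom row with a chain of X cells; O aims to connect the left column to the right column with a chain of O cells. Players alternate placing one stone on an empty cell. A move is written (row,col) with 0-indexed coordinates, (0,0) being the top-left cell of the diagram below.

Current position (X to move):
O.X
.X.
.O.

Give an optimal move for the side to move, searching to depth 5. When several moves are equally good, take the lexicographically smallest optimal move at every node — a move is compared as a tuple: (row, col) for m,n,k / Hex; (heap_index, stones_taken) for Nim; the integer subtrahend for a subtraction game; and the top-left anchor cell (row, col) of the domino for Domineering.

p1 X@[O.X/.X./.O.]: (0,1)[OXX/.X./.O.]-1 (1,0)[O.X/XX./.O.]-1 (1,2)[O.X/.XX/.O.]+1* (2,0)[O.X/.X./XO.]+1 (2,2)[O.X/.X./.OX]+1
p2 O@[O.X/.XX/.O.]: (0,1)[OOX/.XX/.O.]-1* (1,0)[O.X/OXX/.O.]-1 (2,0)[O.X/.XX/OO.]-1 (2,2)[O.X/.XX/.OO]-1
p3 X@[OOX/.XX/.O.]: (1,0)[OOX/XXX/.O.]+1* (2,0)[OOX/.XX/XO.]+1 (2,2)[OOX/.XX/.OX]+1
p4 O@[OOX/XXX/.O.]: (2,0)[OOX/XXX/OO.]-1* (2,2)[OOX/XXX/.OO]-1
p5 X@[OOX/XXX/OO.]: (2,2)[OOX/XXX/OOX]+1*
p6 O@[OOX/XXX/OOX] terminal -1; root [O.X/.X./.O.] d5

X's best at [O.X/.X./.O.]: (1,2)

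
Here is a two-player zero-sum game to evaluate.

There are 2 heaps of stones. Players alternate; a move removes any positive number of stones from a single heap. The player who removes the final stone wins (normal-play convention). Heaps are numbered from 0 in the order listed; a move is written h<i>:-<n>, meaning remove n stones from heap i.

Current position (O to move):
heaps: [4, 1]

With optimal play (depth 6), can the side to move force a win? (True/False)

O winning at [(4,1)]: True

ply 1, O at (4,1) | h0:-1=-1→(3,1); h0:-2=-1→(2,1); h0:-3=+1→(1,1)*; h0:-4=-1→(0,1); h1:-1=-1→(4,0)
ply 2, X at (1,1) | h0:-1=-1→(0,1)*; h1:-1=-1→(1,0)
ply 3, O at (0,1) | h1:-1=+1→(0,0)*
ply 4: (0,0) is terminal -1 (X); from (4,1) depth 6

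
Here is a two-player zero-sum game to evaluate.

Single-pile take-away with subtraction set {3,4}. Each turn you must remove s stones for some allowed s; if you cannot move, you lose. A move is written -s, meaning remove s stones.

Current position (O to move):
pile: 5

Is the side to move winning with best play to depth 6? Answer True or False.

p1 O@[5]: -3[2]+1* -4[1]+1
p2 X@[2] terminal -1; root [5] d6

O winning at [5]: True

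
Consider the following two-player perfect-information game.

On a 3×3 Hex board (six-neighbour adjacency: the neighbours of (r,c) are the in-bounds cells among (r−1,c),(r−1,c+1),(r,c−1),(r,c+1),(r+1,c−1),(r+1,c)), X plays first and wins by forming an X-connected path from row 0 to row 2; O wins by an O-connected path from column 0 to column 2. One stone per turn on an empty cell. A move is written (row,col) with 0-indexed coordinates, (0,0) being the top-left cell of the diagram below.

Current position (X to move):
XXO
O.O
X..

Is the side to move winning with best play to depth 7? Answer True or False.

X winning at [XXO/O.O/X..]: True

ply 1, X at XXO/O.O/X.. | (1,1)=+1→XXO/OXO/X..*; (2,1)=-1→XXO/O.O/XX.; (2,2)=-1→XXO/O.O/X.X
ply 2: XXO/OXO/X.. is terminal -1 (O); from XXO/O.O/X.. depth 7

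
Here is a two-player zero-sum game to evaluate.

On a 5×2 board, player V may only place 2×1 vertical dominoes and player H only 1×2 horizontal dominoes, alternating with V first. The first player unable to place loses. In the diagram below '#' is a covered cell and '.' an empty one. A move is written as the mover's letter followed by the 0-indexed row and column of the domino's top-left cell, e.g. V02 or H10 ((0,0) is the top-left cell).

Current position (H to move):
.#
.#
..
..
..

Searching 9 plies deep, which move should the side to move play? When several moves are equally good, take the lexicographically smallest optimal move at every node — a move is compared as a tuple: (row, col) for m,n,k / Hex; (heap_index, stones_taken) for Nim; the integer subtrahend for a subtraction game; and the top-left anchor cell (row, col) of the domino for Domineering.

ply 1, H at .#/.#/../../.. | H20=-1→.#/.#/##/../..; H30=+1→.#/.#/../##/..*; H40=-1→.#/.#/../../##
ply 2, V at .#/.#/../##/.. | V00=-1→##/##/../##/..*; V10=-1→.#/##/#./##/..
ply 3, H at ##/##/../##/.. | H20=+1→##/##/##/##/..*; H40=+1→##/##/../##/##
ply 4: ##/##/##/##/.. is terminal -1 (V); from .#/.#/../../.. depth 9

H's best at [.#/.#/../../..]: H30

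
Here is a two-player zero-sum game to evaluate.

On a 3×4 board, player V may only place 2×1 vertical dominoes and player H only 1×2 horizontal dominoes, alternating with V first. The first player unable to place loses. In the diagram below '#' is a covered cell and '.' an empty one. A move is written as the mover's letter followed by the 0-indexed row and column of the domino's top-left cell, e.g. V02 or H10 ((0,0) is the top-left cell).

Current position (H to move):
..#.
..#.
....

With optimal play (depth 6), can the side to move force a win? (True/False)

p1 H@[..#./..#./....]: H00[###./..#./....]-1 H10[..#./###./....]+1* H20[..#./..#./##..]-1 H21[..#./..#./.##.]-1 H22[..#./..#./..##]-1
p2 V@[..#./###./....]: V03[..##/####/....]-1* V13[..#./####/...#]-1
p3 H@[..##/####/....]: H00[####/####/....]+1* H20[..##/####/##..]+1 H21[..##/####/.##.]+1 H22[..##/####/..##]+1
p4 V@[####/####/....] terminal -1; root [..#./..#./....] d6

H winning at [..#./..#./....]: True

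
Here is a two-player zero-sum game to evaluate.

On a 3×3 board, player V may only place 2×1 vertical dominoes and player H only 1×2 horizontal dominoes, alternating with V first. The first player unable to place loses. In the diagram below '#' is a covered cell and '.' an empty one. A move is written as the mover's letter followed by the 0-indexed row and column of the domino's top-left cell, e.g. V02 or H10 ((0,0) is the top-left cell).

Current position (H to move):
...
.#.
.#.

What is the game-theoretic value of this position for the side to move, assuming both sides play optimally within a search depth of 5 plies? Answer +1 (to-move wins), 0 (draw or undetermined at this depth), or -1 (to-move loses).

value(.../.#./.#., H) = -1

p1 H@[.../.#./.#.]: H00[##./.#./.#.]-1* H01[.##/.#./.#.]-1
p2 V@[##./.#./.#.]: V02[###/.##/.#.]+1* V10[##./##./##.]+1 V12[##./.##/.##]+1
p3 H@[###/.##/.#.] terminal -1; root [.../.#./.#.] d5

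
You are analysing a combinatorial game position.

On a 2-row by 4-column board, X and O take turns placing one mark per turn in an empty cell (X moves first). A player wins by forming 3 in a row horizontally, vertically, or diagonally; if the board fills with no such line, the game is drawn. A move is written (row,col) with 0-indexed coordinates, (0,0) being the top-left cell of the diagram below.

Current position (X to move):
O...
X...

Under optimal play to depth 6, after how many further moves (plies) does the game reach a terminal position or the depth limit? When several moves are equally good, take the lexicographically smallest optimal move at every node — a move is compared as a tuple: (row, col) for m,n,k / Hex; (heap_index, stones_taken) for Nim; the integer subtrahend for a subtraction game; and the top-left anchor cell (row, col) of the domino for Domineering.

[O.../X...] X move#1: (0,1):+0/OX../X...*, (0,2):+0/O.X./X..., (0,3):+0/O..X/X..., (1,1):+0/O.../XX.., (1,2):+0/O.../X.X., (1,3):+0/O.../X..X
[OX../X...] O move#2: (0,2):+0/OXO./X...*, (0,3):+0/OX.O/X..., (1,1):+0/OX../XO.., (1,2):+0/OX../X.O., (1,3):+0/OX../X..O
[OXO./X...] X move#3: (0,3):+0/OXOX/X...*, (1,1):+0/OXO./XX.., (1,2):+0/OXO./X.X., (1,3):+0/OXO./X..X
[OXOX/X...] O move#4: (1,1):+0/OXOX/XO..*, (1,2):+0/OXOX/X.O., (1,3):+0/OXOX/X..O
[OXOX/XO..] X move#5: (1,2):+0/OXOX/XOX.*, (1,3):+0/OXOX/XO.X
[OXOX/XOX.] O move#6: (1,3):+0/OXOX/XOXO*
[OXOX/XOXO] end (terminal +0, X#7); searched O.../X... to 6

PV length from [O.../X...]: 6 plies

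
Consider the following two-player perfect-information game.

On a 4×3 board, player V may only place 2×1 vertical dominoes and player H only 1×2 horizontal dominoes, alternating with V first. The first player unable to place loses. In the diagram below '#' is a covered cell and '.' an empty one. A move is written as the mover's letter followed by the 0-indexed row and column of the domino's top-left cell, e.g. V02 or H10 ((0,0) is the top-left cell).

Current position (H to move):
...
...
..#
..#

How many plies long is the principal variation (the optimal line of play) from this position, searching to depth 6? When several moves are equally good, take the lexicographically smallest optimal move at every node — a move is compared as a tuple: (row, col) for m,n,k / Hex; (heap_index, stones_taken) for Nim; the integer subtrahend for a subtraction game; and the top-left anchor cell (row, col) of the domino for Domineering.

PV length from [.../.../..#/..#]: 4 plies

ply 1, H at .../.../..#/..# | H00=-1→##./.../..#/..#*; H01=-1→.##/.../..#/..#; H10=-1→.../##./..#/..#; H11=-1→.../.##/..#/..#; H20=-1→.../.../###/..#; H30=-1→.../.../..#/###
ply 2, V at ##./.../..#/..# | V02=-1→###/..#/..#/..#; V10=+1→##./#../#.#/..#*; V11=+1→##./.#./.##/..#; V20=+1→##./.../#.#/#.#; V21=+1→##./.../.##/.##
ply 3, H at ##./#../#.#/..# | H11=-1→##./###/#.#/..#*; H30=-1→##./#../#.#/###
ply 4, V at ##./###/#.#/..# | V21=+1→##./###/###/.##*
ply 5: ##./###/###/.## is terminal -1 (H); from .../.../..#/..# depth 6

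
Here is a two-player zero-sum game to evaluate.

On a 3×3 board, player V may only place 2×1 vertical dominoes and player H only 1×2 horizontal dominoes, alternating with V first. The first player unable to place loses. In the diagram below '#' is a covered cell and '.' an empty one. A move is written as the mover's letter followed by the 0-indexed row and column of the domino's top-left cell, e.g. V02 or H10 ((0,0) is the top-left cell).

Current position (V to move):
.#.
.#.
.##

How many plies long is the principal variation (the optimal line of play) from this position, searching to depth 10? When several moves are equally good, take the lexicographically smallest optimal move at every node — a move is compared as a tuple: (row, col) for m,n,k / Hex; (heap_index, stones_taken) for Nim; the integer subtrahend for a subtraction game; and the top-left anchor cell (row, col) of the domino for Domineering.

PV length from [.#./.#./.##]: 1 ply

ply 1, V at .#./.#./.## | V00=+1→##./##./.##*; V02=+1→.##/.##/.##; V10=+1→.#./##./###
ply 2: ##./##./.## is terminal -1 (H); from .#./.#./.## depth 10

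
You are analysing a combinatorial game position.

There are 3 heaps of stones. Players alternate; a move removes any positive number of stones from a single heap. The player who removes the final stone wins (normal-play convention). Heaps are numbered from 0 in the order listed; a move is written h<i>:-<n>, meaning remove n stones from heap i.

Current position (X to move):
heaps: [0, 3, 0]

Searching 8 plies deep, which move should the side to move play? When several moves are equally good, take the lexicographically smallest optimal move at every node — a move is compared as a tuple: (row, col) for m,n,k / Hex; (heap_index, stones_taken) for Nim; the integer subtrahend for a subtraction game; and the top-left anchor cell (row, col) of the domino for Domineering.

X's best at [(0,3,0)]: h1:-3

[(0,3,0)] X move#1: h1:-1:-1/(0,2,0), h1:-2:-1/(0,1,0), h1:-3:+1/(0,0,0)*
[(0,0,0)] end (terminal -1, O#2); searched (0,3,0) to 8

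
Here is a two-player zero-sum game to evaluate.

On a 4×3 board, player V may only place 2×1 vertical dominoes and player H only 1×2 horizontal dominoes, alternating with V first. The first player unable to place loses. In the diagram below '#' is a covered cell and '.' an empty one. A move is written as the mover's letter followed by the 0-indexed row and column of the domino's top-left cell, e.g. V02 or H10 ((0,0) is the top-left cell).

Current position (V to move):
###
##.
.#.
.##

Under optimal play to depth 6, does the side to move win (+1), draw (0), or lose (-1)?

ply 1, V at ###/##./.#./.## | V12=+1→###/###/.##/.##*; V20=+1→###/##./##./###
ply 2: ###/###/.##/.## is terminal -1 (H); from ###/##./.#./.## depth 6

value(###/##./.#./.##, V) = +1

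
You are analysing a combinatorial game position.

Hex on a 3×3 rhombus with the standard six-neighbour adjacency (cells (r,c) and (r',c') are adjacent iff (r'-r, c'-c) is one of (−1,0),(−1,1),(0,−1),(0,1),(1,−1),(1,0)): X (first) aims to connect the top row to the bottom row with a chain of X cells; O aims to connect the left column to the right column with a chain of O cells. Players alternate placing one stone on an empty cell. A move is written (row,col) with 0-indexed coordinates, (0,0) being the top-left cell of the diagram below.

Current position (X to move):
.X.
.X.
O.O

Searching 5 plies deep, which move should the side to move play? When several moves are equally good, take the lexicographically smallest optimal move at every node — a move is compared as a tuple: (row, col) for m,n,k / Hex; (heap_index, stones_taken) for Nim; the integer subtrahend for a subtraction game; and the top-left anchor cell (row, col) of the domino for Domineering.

p1 X@[.X./.X./O.O]: (0,0)[XX./.X./O.O]-1 (0,2)[.XX/.X./O.O]-1 (1,0)[.X./XX./O.O]-1 (1,2)[.X./.XX/O.O]-1 (2,1)[.X./.X./OXO]+1*
p2 O@[.X./.X./OXO] terminal -1; root [.X./.X./O.O] d5

X's best at [.X./.X./O.O]: (2,1)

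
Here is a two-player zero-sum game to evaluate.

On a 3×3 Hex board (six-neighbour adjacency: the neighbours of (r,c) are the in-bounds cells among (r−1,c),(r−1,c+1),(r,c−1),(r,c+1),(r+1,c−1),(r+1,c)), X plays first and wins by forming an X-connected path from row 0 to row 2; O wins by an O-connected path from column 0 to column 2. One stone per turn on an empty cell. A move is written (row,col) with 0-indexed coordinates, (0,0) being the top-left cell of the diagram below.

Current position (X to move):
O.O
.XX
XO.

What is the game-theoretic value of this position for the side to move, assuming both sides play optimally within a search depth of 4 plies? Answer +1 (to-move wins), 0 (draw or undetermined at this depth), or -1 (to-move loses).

value(O.O/.XX/XO., X) = +1

[O.O/.XX/XO.] X move#1: (0,1):+1/OXO/.XX/XO.*, (1,0):-1/O.O/XXX/XO., (2,2):-1/O.O/.XX/XOX
[OXO/.XX/XO.] end (terminal -1, O#2); searched O.O/.XX/XO. to 4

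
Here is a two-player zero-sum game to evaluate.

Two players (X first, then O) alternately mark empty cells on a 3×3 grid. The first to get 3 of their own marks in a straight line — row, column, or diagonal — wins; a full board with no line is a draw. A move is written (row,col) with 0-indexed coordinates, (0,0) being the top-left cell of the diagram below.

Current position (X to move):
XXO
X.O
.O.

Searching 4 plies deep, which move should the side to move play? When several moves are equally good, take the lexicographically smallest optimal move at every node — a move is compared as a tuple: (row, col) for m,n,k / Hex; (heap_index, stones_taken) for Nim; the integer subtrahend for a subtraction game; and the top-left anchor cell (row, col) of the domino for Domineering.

X's best at [XXO/X.O/.O.]: (2,0)

[XXO/X.O/.O.] X move#1: (1,1):-1/XXO/XXO/.O., (2,0):+1/XXO/X.O/XO.*, (2,2):+1/XXO/X.O/.OX
[XXO/X.O/XO.] end (terminal -1, O#2); searched XXO/X.O/.O. to 4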